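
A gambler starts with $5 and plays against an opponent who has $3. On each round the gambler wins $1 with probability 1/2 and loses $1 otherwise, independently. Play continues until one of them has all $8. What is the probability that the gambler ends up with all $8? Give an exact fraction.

5/8

With a fair step, P(i) = ½P(i−1) + ½P(i+1) with P(0)=0, P(8)=1 has the linear solution P(i) = i/8.
P(5) = 5/8.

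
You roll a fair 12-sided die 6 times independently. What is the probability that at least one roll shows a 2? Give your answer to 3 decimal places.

0.407

P(no roll shows a 2) = (11/12)^6 ≈ 0.593.
P(at least one) = 1 − 0.593 = 0.407.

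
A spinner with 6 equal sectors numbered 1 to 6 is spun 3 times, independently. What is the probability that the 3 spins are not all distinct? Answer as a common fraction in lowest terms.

4/9

P(all 3 different) = 6/6 · 5/6 · ··· · 4/6 = 5/9.
P(at least two equal) = 1 − 5/9 = 4/9.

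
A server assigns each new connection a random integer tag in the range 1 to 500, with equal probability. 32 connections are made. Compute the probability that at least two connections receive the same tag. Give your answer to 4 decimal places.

It's easier to compute the probability that all 32 are distinct.
P(all distinct) = 500/500 · 499/500 · ··· · 469/500 ≈ 0.3629.
So the probability of at least one match is 1 − 0.3629 = 0.6371.

0.6371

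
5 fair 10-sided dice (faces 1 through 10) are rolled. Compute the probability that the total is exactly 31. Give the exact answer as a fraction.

There are 10^5 = 100000 equally likely outcomes.
The number of ordered 5-tuples from {1,…,10} summing to 31 is 5280.
P(sum = 31) = 5280/100000 = 33/625.

33/625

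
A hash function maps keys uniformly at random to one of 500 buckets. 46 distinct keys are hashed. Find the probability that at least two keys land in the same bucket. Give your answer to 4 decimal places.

It's easier to compute the probability that all 46 are distinct.
P(all distinct) = 500/500 · 499/500 · ··· · 455/500 ≈ 0.1181.
So the probability of at least one match is 1 − 0.1181 = 0.8819.

0.8819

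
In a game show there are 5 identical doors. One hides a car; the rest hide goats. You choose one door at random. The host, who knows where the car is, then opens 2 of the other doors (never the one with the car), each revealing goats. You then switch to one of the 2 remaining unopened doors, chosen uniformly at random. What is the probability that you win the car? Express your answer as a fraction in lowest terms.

2/5

Your original door holds the car with probability 1/5, so the other 4 collectively hold it with probability 4/5.
The host can always find 2 empty doors to open, so the reveals don't change that 4/5; it is now spread over the 2 remaining unopened doors.
P(win by switching) = (4/5) · (1/2) = 2/5.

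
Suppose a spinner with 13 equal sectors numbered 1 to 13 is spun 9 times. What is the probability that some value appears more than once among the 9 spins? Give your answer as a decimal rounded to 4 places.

P(all 9 different) = 13/13 · 12/13 · ··· · 5/13 ≈ 0.0245.
P(at least two equal) = 1 − 0.0245 = 0.9755.

0.9755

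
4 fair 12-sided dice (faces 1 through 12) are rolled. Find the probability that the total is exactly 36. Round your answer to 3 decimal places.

There are 12^4 = 20736 equally likely outcomes.
The number of ordered 4-tuples from {1,…,12} summing to 36 is 451.
P(sum = 36) = 451/20736 ≈ 0.022.

0.022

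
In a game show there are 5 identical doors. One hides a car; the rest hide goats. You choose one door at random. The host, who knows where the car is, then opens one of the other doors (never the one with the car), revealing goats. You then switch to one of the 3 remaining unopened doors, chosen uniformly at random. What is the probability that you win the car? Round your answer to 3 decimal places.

Your original door holds the car with probability 1/5, so the other 4 collectively hold it with probability 4/5.
The host can always find an empty door to open, so this doesn't change that 4/5; it is now spread over the 3 remaining unopened doors.
P(win by switching) = (4/5) · (1/3) = 4/15 ≈ 0.267.

0.267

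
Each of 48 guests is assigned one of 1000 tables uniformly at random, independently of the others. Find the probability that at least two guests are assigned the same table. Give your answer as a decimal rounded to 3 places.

It's easier to compute the probability that all 48 are distinct.
P(all distinct) = 1000/1000 · 999/1000 · ··· · 953/1000 ≈ 0.318.
So the probability of at least one match is 1 − 0.318 = 0.682.

0.682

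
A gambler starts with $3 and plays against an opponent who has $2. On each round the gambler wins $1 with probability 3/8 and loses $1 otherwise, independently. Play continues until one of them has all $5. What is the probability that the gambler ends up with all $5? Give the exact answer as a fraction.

Let r = q/p = (5/8)/(3/8) = 5/3. The recurrence P(i) = p·P(i+1) + q·P(i−1) with P(0)=0, P(5)=1 gives P(i) = (1 − r^i)/(1 − r^5).
P(3) = (1 − (5/3)^3) / (1 − (5/3)^5) = 441/1441.

441/1441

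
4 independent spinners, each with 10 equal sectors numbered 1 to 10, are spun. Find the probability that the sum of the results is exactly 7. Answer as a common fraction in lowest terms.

There are 10^4 = 10000 equally likely outcomes.
The number of ordered 4-tuples from {1,…,10} summing to 7 is 20.
P(sum = 7) = 20/10000 = 1/500.

1/500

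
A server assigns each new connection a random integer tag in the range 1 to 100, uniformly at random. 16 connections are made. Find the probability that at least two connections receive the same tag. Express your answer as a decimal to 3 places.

It's easier to compute the probability that all 16 are distinct.
P(all distinct) = 100/100 · 99/100 · ··· · 85/100 ≈ 0.282.
So the probability of at least one match is 1 − 0.282 = 0.718.

0.718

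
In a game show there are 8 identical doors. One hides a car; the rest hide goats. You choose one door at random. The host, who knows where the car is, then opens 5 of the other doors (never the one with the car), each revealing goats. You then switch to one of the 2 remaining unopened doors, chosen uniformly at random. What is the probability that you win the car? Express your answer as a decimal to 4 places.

Your original door holds the car with probability 1/8, so the other 7 collectively hold it with probability 7/8.
The host can always find 5 empty doors to open, so the reveals don't change that 7/8; it is now spread over the 2 remaining unopened doors.
P(win by switching) = (7/8) · (1/2) = 7/16 ≈ 0.4375.

0.4375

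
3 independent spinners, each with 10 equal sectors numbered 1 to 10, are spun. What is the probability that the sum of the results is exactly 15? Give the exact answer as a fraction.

73/1000

There are 10^3 = 1000 equally likely outcomes.
The number of ordered 3-tuples from {1,…,10} summing to 15 is 73.
P(sum = 15) = 73/1000.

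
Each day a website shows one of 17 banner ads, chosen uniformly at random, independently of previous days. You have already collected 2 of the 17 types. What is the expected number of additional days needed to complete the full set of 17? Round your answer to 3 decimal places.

56.410

Starting from 2 distinct types, each trial gives a new one with probability (17−i)/17 when i types are held, so the wait for the next new type is 17/(17−i).
E = 17/15 + 17/14 + 17/13 + 17/12 + 17/11 + 17/10 + 17/9 + 17/8 + 17/7 + 17/6 + 17/5 + 17/4 + 17/3 + 17/2 + 17/1 = 20327869/360360 ≈ 56.410.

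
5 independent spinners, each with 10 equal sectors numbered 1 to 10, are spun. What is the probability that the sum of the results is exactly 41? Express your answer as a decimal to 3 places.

0.007

There are 10^5 = 100000 equally likely outcomes.
The number of ordered 5-tuples from {1,…,10} summing to 41 is 715.
P(sum = 41) = 715/100000 = 143/20000 ≈ 0.007.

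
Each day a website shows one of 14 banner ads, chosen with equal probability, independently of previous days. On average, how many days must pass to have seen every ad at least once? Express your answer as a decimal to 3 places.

After i distinct types are collected, each trial gives a new one with probability (14−i)/14, so the expected wait for the next new type is 14/(14−i).
E = 14/14 + 14/13 + 14/12 + 14/11 + 14/10 + 14/9 + 14/8 + 14/7 + 14/6 + 14/5 + 14/4 + 14/3 + 14/2 + 14/1 = 1171733/25740 ≈ 45.522.

45.522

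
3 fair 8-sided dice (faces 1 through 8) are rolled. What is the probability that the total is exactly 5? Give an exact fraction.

There are 8^3 = 512 equally likely outcomes.
The number of ordered 3-tuples from {1,…,8} summing to 5 is 6.
P(sum = 5) = 6/512 = 3/256.

3/256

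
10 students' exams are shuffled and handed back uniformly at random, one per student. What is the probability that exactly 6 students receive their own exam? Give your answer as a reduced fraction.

1/1920

Choose which 6 of the 10 are fixed: C(10,6) = 210 ways.
The remaining 4 must have no fixed point: D(4) = 9.
P = 210·9/3628800 = 1/1920.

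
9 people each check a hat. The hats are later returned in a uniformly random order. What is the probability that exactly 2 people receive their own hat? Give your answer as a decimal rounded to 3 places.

Choose which 2 of the 9 are fixed: C(9,2) = 36 ways.
The remaining 7 must have no fixed point: D(7) = 1854.
P = 36·1854/362880 = 103/560 ≈ 0.184.

0.184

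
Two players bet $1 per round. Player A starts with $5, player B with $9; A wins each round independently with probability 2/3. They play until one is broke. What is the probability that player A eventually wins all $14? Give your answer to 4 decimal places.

Let r = q/p = (1/3)/(2/3) = 1/2. The recurrence P(i) = p·P(i+1) + q·P(i−1) with P(0)=0, P(14)=1 gives P(i) = (1 − r^i)/(1 − r^14).
P(5) = (1 − (1/2)^5) / (1 − (1/2)^14) = 15872/16383 ≈ 0.9688.

0.9688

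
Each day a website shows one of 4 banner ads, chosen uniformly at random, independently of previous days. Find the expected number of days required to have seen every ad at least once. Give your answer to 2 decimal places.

After i distinct types are collected, each trial gives a new one with probability (4−i)/4, so the expected wait for the next new type is 4/(4−i).
E = 4/4 + 4/3 + 4/2 + 4/1 = 25/3 ≈ 8.33.

8.33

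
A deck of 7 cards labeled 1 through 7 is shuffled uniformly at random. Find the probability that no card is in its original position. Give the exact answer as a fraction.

103/280

This is the derangement probability: permutations of 7 with no fixed point.
D(7) = 7! · (1 − 1/1! + 1/2! − ··· + (−1)^7/7!) = 1854.
P = 1854/5040 = 103/280.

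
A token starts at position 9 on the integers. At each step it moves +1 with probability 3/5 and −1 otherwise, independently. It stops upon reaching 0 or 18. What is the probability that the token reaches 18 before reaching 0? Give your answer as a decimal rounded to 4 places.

0.9746

Let r = q/p = (2/5)/(3/5) = 2/3. The recurrence P(i) = p·P(i+1) + q·P(i−1) with P(0)=0, P(18)=1 gives P(i) = (1 − r^i)/(1 − r^18).
P(9) = (1 − (2/3)^9) / (1 − (2/3)^18) = 19683/20195 ≈ 0.9746.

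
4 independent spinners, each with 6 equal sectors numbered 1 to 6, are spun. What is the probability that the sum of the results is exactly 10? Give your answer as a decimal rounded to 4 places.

0.0617

There are 6^4 = 1296 equally likely outcomes.
The number of ordered 4-tuples from {1,…,6} summing to 10 is 80.
P(sum = 10) = 80/1296 = 5/81 ≈ 0.0617.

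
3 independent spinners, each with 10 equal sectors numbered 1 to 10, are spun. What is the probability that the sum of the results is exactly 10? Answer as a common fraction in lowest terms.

9/250

There are 10^3 = 1000 equally likely outcomes.
The number of ordered 3-tuples from {1,…,10} summing to 10 is 36.
P(sum = 10) = 36/1000 = 9/250.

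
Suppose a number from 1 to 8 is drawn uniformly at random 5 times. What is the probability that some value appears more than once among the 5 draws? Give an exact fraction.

407/512

P(all 5 different) = 8/8 · 7/8 · ··· · 4/8 = 105/512.
P(at least two equal) = 1 − 105/512 = 407/512.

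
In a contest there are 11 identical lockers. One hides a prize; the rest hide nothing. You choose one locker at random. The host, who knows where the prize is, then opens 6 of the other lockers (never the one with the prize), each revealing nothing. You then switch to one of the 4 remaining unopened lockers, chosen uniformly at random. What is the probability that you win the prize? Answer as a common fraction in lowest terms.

Your original locker holds the prize with probability 1/11, so the other 10 collectively hold it with probability 10/11.
The host can always find 6 empty lockers to open, so the reveals don't change that 10/11; it is now spread over the 4 remaining unopened lockers.
P(win by switching) = (10/11) · (1/4) = 5/22.

5/22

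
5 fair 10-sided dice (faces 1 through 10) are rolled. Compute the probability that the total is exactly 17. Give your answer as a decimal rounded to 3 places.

There are 10^5 = 100000 equally likely outcomes.
The number of ordered 5-tuples from {1,…,10} summing to 17 is 1745.
P(sum = 17) = 1745/100000 = 349/20000 ≈ 0.017.

0.017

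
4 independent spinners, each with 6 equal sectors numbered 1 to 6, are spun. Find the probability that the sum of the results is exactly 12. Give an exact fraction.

125/1296

There are 6^4 = 1296 equally likely outcomes.
The number of ordered 4-tuples from {1,…,6} summing to 12 is 125.
P(sum = 12) = 125/1296.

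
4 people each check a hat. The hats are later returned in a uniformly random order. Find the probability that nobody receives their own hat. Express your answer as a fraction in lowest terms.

3/8

This is the derangement probability: permutations of 4 with no fixed point.
D(4) = 4! · (1 − 1/1! + 1/2! − ··· + (−1)^4/4!) = 9.
P = 9/24 = 3/8.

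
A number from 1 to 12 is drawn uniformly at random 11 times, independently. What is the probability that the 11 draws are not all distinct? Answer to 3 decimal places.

0.999

P(all 11 different) = 12/12 · 11/12 · ··· · 2/12 ≈ 0.001.
P(at least two equal) = 1 − 0.001 = 0.999.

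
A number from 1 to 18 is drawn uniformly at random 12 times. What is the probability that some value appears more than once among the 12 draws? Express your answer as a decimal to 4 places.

0.9923

P(all 12 different) = 18/18 · 17/18 · ··· · 7/18 ≈ 0.0077.
P(at least two equal) = 1 − 0.0077 = 0.9923.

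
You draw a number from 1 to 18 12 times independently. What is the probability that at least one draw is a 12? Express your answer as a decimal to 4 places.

0.4964

P(no draw is a 12) = (17/18)^12 ≈ 0.5036.
P(at least one) = 1 − 0.5036 = 0.4964.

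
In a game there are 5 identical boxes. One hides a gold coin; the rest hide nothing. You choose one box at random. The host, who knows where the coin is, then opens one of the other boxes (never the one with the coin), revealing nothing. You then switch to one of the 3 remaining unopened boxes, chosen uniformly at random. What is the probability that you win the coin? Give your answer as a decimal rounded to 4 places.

Your original box holds the coin with probability 1/5, so the other 4 collectively hold it with probability 4/5.
The host can always find an empty box to open, so this doesn't change that 4/5; it is now spread over the 3 remaining unopened boxes.
P(win by switching) = (4/5) · (1/3) = 4/15 ≈ 0.2667.

0.2667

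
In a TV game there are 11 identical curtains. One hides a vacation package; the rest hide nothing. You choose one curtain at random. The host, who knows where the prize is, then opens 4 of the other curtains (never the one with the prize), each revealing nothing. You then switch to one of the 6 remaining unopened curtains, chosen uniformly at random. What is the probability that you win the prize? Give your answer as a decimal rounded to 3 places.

0.152

Your original curtain holds the prize with probability 1/11, so the other 10 collectively hold it with probability 10/11.
The host can always find 4 empty curtains to open, so the reveals don't change that 10/11; it is now spread over the 6 remaining unopened curtains.
P(win by switching) = (10/11) · (1/6) = 5/33 ≈ 0.152.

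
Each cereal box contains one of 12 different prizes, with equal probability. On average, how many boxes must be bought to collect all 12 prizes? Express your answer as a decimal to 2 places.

After i distinct types are collected, each trial gives a new one with probability (12−i)/12, so the expected wait for the next new type is 12/(12−i).
E = 12/12 + 12/11 + 12/10 + 12/9 + 12/8 + 12/7 + 12/6 + 12/5 + 12/4 + 12/3 + 12/2 + 12/1 = 86021/2310 ≈ 37.24.

37.24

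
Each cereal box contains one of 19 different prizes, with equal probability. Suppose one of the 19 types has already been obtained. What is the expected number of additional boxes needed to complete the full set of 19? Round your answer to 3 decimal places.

Starting from 1 distinct type, each trial gives a new one with probability (19−i)/19 when i types are held, so the wait for the next new type is 19/(19−i).
E = 19/18 + 19/17 + 19/16 + 19/15 + 19/14 + 19/13 + 19/12 + 19/11 + 19/10 + 19/9 + 19/8 + 19/7 + 19/6 + 19/5 + 19/4 + 19/3 + 19/2 + 19/1 = 271211719/4084080 ≈ 66.407.

66.407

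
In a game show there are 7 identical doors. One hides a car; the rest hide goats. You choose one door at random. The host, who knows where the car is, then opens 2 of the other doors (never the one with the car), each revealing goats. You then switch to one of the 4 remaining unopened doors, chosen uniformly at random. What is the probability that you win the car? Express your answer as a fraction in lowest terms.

3/14

Your original door holds the car with probability 1/7, so the other 6 collectively hold it with probability 6/7.
The host can always find 2 empty doors to open, so the reveals don't change that 6/7; it is now spread over the 4 remaining unopened doors.
P(win by switching) = (6/7) · (1/4) = 3/14.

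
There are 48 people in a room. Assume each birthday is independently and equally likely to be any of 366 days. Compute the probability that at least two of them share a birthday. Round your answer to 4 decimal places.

0.9602

It's easier to compute the probability that all 48 are distinct.
P(all distinct) = 366/366 · 365/366 · ··· · 319/366 ≈ 0.0398.
So the probability of at least one match is 1 − 0.0398 = 0.9602.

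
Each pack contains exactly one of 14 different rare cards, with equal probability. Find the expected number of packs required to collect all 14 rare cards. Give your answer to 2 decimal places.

After i distinct types are collected, each trial gives a new one with probability (14−i)/14, so the expected wait for the next new type is 14/(14−i).
E = 14/14 + 14/13 + 14/12 + 14/11 + 14/10 + 14/9 + 14/8 + 14/7 + 14/6 + 14/5 + 14/4 + 14/3 + 14/2 + 14/1 = 1171733/25740 ≈ 45.52.

45.52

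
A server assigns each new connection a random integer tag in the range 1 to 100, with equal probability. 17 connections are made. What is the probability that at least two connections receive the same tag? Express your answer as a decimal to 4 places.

0.7635

It's easier to compute the probability that all 17 are distinct.
P(all distinct) = 100/100 · 99/100 · ··· · 84/100 ≈ 0.2365.
So the probability of at least one match is 1 − 0.2365 = 0.7635.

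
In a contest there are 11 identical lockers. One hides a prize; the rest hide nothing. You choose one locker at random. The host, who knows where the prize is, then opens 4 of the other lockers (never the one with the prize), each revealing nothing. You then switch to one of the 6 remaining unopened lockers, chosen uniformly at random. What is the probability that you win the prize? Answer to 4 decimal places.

Your original locker holds the prize with probability 1/11, so the other 10 collectively hold it with probability 10/11.
The host can always find 4 empty lockers to open, so the reveals don't change that 10/11; it is now spread over the 6 remaining unopened lockers.
P(win by switching) = (10/11) · (1/6) = 5/33 ≈ 0.1515.

0.1515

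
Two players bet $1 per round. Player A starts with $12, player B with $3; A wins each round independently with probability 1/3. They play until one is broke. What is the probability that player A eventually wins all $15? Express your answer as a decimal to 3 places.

0.125

Let r = q/p = (2/3)/(1/3) = 2. The recurrence P(i) = p·P(i+1) + q·P(i−1) with P(0)=0, P(15)=1 gives P(i) = (1 − r^i)/(1 − r^15).
P(12) = (1 − (2)^12) / (1 − (2)^15) = 585/4681 ≈ 0.125.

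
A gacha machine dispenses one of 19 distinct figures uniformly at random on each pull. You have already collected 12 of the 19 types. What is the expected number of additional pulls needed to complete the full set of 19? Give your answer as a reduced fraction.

6897/140

Starting from 12 distinct types, each trial gives a new one with probability (19−i)/19 when i types are held, so the wait for the next new type is 19/(19−i).
E = 19/7 + 19/6 + 19/5 + 19/4 + 19/3 + 19/2 + 19/1 = 6897/140.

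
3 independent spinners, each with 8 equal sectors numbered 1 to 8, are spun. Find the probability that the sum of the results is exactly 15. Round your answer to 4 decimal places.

There are 8^3 = 512 equally likely outcomes.
The number of ordered 3-tuples from {1,…,8} summing to 15 is 46.
P(sum = 15) = 46/512 = 23/256 ≈ 0.0898.

0.0898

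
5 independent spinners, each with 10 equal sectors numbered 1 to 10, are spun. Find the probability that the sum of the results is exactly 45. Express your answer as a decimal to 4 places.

0.0013

There are 10^5 = 100000 equally likely outcomes.
The number of ordered 5-tuples from {1,…,10} summing to 45 is 126.
P(sum = 45) = 126/100000 = 63/50000 ≈ 0.0013.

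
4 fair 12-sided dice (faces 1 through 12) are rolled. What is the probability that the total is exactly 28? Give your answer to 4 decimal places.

There are 12^4 = 20736 equally likely outcomes.
The number of ordered 4-tuples from {1,…,12} summing to 28 is 1111.
P(sum = 28) = 1111/20736 ≈ 0.0536.

0.0536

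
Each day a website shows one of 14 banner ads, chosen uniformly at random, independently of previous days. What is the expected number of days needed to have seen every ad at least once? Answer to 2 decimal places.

45.52

After i distinct types are collected, each trial gives a new one with probability (14−i)/14, so the expected wait for the next new type is 14/(14−i).
E = 14/14 + 14/13 + 14/12 + 14/11 + 14/10 + 14/9 + 14/8 + 14/7 + 14/6 + 14/5 + 14/4 + 14/3 + 14/2 + 14/1 = 1171733/25740 ≈ 45.52.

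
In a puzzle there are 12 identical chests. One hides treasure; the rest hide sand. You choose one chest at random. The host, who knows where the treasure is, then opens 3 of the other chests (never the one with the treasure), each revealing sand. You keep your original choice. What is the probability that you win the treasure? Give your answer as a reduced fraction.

1/12

The host can always open 3 empty chests regardless of your choice, so the reveals give no information about your original chest.
P(win by staying) = 1/12.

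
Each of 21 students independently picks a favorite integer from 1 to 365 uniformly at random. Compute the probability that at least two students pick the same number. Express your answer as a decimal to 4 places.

0.4437

It's easier to compute the probability that all 21 are distinct.
P(all distinct) = 365/365 · 364/365 · ··· · 345/365 ≈ 0.5563.
So the probability of at least one match is 1 − 0.5563 = 0.4437.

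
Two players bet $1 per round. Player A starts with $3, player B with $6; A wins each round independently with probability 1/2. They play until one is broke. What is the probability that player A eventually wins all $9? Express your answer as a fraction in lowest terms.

1/3

With a fair step, P(i) = ½P(i−1) + ½P(i+1) with P(0)=0, P(9)=1 has the linear solution P(i) = i/9.
P(3) = 3/9 = 1/3.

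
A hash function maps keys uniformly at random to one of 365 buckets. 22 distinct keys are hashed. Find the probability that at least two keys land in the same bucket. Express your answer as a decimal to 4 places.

It's easier to compute the probability that all 22 are distinct.
P(all distinct) = 365/365 · 364/365 · ··· · 344/365 ≈ 0.5243.
So the probability of at least one match is 1 − 0.5243 = 0.4757.

0.4757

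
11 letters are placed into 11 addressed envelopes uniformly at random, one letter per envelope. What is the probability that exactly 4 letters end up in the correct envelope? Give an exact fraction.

103/6720

Choose which 4 of the 11 are fixed: C(11,4) = 330 ways.
The remaining 7 must have no fixed point: D(7) = 1854.
P = 330·1854/39916800 = 103/6720.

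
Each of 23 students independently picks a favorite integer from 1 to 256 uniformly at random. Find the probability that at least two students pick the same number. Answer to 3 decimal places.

0.639

It's easier to compute the probability that all 23 are distinct.
P(all distinct) = 256/256 · 255/256 · ··· · 234/256 ≈ 0.361.
So the probability of at least one match is 1 − 0.361 = 0.639.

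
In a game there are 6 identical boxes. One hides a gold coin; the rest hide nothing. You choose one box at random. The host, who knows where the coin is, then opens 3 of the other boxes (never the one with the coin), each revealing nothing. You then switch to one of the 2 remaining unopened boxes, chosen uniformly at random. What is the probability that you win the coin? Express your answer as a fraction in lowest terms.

Your original box holds the coin with probability 1/6, so the other 5 collectively hold it with probability 5/6.
The host can always find 3 empty boxes to open, so the reveals don't change that 5/6; it is now spread over the 2 remaining unopened boxes.
P(win by switching) = (5/6) · (1/2) = 5/12.

5/12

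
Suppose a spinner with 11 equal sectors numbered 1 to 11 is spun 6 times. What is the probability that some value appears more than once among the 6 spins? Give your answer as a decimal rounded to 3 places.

P(all 6 different) = 11/11 · 10/11 · ··· · 6/11 ≈ 0.188.
P(at least two equal) = 1 − 0.188 = 0.812.

0.812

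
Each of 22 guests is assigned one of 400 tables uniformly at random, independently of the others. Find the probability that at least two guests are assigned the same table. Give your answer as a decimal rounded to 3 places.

It's easier to compute the probability that all 22 are distinct.
P(all distinct) = 400/400 · 399/400 · ··· · 379/400 ≈ 0.555.
So the probability of at least one match is 1 − 0.555 = 0.445.

0.445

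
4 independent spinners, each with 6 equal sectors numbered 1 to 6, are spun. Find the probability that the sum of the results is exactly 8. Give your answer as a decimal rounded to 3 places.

There are 6^4 = 1296 equally likely outcomes.
The number of ordered 4-tuples from {1,…,6} summing to 8 is 35.
P(sum = 8) = 35/1296 ≈ 0.027.

0.027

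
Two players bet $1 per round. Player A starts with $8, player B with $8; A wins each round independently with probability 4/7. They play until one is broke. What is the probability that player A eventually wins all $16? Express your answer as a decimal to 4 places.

0.9090

Let r = q/p = (3/7)/(4/7) = 3/4. The recurrence P(i) = p·P(i+1) + q·P(i−1) with P(0)=0, P(16)=1 gives P(i) = (1 − r^i)/(1 − r^16).
P(8) = (1 − (3/4)^8) / (1 − (3/4)^16) = 65536/72097 ≈ 0.9090.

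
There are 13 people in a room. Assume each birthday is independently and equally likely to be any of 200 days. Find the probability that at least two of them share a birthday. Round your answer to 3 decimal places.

It's easier to compute the probability that all 13 are distinct.
P(all distinct) = 200/200 · 199/200 · ··· · 188/200 ≈ 0.671.
So the probability of at least one match is 1 − 0.671 = 0.329.

0.329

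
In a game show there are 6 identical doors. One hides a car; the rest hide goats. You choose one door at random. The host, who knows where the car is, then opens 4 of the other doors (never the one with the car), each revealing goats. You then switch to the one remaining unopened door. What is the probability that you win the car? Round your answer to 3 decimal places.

0.833

Your original door holds the car with probability 1/6, so the other 5 collectively hold it with probability 5/6.
The host can always find 4 empty doors to open, so the reveals don't change that 5/6; it is now spread over the 1 remaining unopened door.
P(win by switching) = (5/6) · (1/1) = 5/6 ≈ 0.833.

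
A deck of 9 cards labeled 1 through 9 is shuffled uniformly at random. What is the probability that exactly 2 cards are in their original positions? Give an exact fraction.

103/560

Choose which 2 of the 9 are fixed: C(9,2) = 36 ways.
The remaining 7 must have no fixed point: D(7) = 1854.
P = 36·1854/362880 = 103/560.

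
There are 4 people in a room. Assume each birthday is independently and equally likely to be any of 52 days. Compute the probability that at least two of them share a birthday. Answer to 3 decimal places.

0.111

It's easier to compute the probability that all 4 are distinct.
P(all distinct) = 52/52 · 51/52 · ··· · 49/52 ≈ 0.889.
So the probability of at least one match is 1 − 0.889 = 0.111.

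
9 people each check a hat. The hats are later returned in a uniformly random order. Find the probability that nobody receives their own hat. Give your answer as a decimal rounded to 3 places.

This is the derangement probability: permutations of 9 with no fixed point.
D(9) = 9! · (1 − 1/1! + 1/2! − ··· + (−1)^9/9!) = 133496.
P = 133496/362880 = 16687/45360 ≈ 0.368.

0.368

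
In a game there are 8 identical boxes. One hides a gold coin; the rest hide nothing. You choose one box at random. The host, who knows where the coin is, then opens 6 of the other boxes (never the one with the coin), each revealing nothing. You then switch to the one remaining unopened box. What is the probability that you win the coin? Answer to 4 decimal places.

0.8750

Your original box holds the coin with probability 1/8, so the other 7 collectively hold it with probability 7/8.
The host can always find 6 empty boxes to open, so the reveals don't change that 7/8; it is now spread over the 1 remaining unopened box.
P(win by switching) = (7/8) · (1/1) = 7/8 ≈ 0.8750.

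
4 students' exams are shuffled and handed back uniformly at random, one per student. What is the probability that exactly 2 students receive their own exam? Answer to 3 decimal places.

0.250

Choose which 2 of the 4 are fixed: C(4,2) = 6 ways.
The remaining 2 must have no fixed point: D(2) = 1.
P = 6·1/24 = 1/4 ≈ 0.250.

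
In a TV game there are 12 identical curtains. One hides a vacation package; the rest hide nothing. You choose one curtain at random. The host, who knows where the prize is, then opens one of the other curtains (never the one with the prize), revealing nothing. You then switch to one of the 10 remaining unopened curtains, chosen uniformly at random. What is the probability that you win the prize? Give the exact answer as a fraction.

Your original curtain holds the prize with probability 1/12, so the other 11 collectively hold it with probability 11/12.
The host can always find an empty curtain to open, so this doesn't change that 11/12; it is now spread over the 10 remaining unopened curtains.
P(win by switching) = (11/12) · (1/10) = 11/120.

11/120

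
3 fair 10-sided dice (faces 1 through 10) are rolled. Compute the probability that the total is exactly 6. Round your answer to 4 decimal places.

0.0100

There are 10^3 = 1000 equally likely outcomes.
The number of ordered 3-tuples from {1,…,10} summing to 6 is 10.
P(sum = 6) = 10/1000 = 1/100 ≈ 0.0100.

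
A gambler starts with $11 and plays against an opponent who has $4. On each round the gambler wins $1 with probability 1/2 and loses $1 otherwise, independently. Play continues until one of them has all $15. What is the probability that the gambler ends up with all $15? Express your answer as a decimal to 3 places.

0.733

With a fair step, P(i) = ½P(i−1) + ½P(i+1) with P(0)=0, P(15)=1 has the linear solution P(i) = i/15.
P(11) = 11/15 ≈ 0.733.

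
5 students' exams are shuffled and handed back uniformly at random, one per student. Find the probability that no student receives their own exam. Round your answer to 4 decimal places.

0.3667

This is the derangement probability: permutations of 5 with no fixed point.
D(5) = 5! · (1 − 1/1! + 1/2! − ··· + (−1)^5/5!) = 44.
P = 44/120 = 11/30 ≈ 0.3667.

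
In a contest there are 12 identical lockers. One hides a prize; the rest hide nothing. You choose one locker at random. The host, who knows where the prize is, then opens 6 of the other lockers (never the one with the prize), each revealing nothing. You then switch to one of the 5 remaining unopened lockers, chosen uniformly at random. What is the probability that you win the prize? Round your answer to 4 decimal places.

Your original locker holds the prize with probability 1/12, so the other 11 collectively hold it with probability 11/12.
The host can always find 6 empty lockers to open, so the reveals don't change that 11/12; it is now spread over the 5 remaining unopened lockers.
P(win by switching) = (11/12) · (1/5) = 11/60 ≈ 0.1833.

0.1833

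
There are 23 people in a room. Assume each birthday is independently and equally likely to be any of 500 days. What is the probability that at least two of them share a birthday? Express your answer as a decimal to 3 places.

0.402

It's easier to compute the probability that all 23 are distinct.
P(all distinct) = 500/500 · 499/500 · ··· · 478/500 ≈ 0.598.
So the probability of at least one match is 1 − 0.598 = 0.402.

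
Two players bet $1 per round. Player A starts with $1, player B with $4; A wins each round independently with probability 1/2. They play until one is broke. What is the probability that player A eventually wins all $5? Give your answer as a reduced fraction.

With a fair step, P(i) = ½P(i−1) + ½P(i+1) with P(0)=0, P(5)=1 has the linear solution P(i) = i/5.
P(1) = 1/5.

1/5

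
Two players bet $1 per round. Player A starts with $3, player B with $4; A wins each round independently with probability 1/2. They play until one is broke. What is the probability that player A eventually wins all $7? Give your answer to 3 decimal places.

With a fair step, P(i) = ½P(i−1) + ½P(i+1) with P(0)=0, P(7)=1 has the linear solution P(i) = i/7.
P(3) = 3/7 ≈ 0.429.

0.429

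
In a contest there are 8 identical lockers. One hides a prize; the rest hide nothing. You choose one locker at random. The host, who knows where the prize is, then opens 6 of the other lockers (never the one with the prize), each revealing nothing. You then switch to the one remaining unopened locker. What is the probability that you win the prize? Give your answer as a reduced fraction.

7/8

Your original locker holds the prize with probability 1/8, so the other 7 collectively hold it with probability 7/8.
The host can always find 6 empty lockers to open, so the reveals don't change that 7/8; it is now spread over the 1 remaining unopened locker.
P(win by switching) = (7/8) · (1/1) = 7/8.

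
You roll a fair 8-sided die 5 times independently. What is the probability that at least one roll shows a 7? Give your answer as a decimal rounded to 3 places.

0.487

P(no roll shows a 7) = (7/8)^5 ≈ 0.513.
P(at least one) = 1 − 0.513 = 0.487.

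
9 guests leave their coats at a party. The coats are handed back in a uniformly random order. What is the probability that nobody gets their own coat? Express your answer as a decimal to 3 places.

0.368

This is the derangement probability: permutations of 9 with no fixed point.
D(9) = 9! · (1 − 1/1! + 1/2! − ··· + (−1)^9/9!) = 133496.
P = 133496/362880 = 16687/45360 ≈ 0.368.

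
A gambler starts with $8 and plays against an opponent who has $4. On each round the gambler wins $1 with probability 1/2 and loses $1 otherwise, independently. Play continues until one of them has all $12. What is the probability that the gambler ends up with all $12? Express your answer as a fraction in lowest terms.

2/3

With a fair step, P(i) = ½P(i−1) + ½P(i+1) with P(0)=0, P(12)=1 has the linear solution P(i) = i/12.
P(8) = 8/12 = 2/3.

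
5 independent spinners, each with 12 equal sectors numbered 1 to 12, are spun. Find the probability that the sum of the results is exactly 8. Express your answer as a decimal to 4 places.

There are 12^5 = 248832 equally likely outcomes.
The number of ordered 5-tuples from {1,…,12} summing to 8 is 35.
P(sum = 8) = 35/248832 ≈ 0.0001.

0.0001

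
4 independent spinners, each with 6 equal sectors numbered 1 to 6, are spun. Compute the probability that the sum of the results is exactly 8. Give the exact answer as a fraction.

35/1296

There are 6^4 = 1296 equally likely outcomes.
The number of ordered 4-tuples from {1,…,6} summing to 8 is 35.
P(sum = 8) = 35/1296.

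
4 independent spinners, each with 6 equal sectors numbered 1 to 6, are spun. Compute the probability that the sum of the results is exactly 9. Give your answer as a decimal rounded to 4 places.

0.0432

There are 6^4 = 1296 equally likely outcomes.
The number of ordered 4-tuples from {1,…,6} summing to 9 is 56.
P(sum = 9) = 56/1296 = 7/162 ≈ 0.0432.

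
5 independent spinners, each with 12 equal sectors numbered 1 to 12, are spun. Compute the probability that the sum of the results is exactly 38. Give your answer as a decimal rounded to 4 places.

0.0400

There are 12^5 = 248832 equally likely outcomes.
The number of ordered 5-tuples from {1,…,12} summing to 38 is 9945.
P(sum = 38) = 9945/248832 = 1105/27648 ≈ 0.0400.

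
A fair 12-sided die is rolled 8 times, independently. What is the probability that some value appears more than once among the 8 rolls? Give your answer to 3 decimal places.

0.954

P(all 8 different) = 12/12 · 11/12 · ··· · 5/12 ≈ 0.046.
P(at least two equal) = 1 − 0.046 = 0.954.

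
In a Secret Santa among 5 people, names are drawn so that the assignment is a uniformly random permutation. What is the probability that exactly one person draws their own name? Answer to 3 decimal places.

0.375

Choose which one is fixed: C(5,1) = 5 ways.
The remaining 4 must have no fixed point: D(4) = 9.
P = 5·9/120 = 3/8 ≈ 0.375.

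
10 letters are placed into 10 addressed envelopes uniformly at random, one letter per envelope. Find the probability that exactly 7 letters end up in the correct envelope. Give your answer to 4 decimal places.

0.0001

Choose which 7 of the 10 are fixed: C(10,7) = 120 ways.
The remaining 3 must have no fixed point: D(3) = 2.
P = 120·2/3628800 = 1/15120 ≈ 0.0001.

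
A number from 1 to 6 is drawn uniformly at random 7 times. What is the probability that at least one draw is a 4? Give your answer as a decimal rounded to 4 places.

P(no draw is a 4) = (5/6)^7 ≈ 0.2791.
P(at least one) = 1 − 0.2791 = 0.7209.

0.7209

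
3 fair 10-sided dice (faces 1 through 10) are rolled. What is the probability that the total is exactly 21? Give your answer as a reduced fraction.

11/200

There are 10^3 = 1000 equally likely outcomes.
The number of ordered 3-tuples from {1,…,10} summing to 21 is 55.
P(sum = 21) = 55/1000 = 11/200.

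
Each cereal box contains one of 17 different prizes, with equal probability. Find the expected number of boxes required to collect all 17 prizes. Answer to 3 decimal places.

After i distinct types are collected, each trial gives a new one with probability (17−i)/17, so the expected wait for the next new type is 17/(17−i).
E = 17/17 + 17/16 + 17/15 + 17/14 + 17/13 + 17/12 + 17/11 + 17/10 + 17/9 + 17/8 + 17/7 + 17/6 + 17/5 + 17/4 + 17/3 + 17/2 + 17/1 = 42142223/720720 ≈ 58.472.

58.472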